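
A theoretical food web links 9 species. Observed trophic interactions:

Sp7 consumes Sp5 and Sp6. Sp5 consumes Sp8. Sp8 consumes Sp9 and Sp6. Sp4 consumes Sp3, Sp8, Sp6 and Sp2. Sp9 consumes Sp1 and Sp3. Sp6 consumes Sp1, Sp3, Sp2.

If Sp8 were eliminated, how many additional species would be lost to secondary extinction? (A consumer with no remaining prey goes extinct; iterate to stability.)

Remove Sp8.
Round 1: Sp5 (all prey gone) → extinct.
No further losses. Total secondary extinctions: 1.

1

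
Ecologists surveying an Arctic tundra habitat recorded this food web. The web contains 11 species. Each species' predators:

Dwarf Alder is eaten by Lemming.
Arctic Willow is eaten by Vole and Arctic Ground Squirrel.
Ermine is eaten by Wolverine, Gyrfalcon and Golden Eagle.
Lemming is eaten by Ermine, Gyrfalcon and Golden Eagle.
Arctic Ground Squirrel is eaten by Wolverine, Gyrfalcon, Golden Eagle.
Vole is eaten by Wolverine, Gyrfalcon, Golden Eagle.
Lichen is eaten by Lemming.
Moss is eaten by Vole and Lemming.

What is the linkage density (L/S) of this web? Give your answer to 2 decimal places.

L/S = 1.64

There are L = 18 links among S = 11 species.
L/S = 18/11 = 1.6364 ≈ 1.64.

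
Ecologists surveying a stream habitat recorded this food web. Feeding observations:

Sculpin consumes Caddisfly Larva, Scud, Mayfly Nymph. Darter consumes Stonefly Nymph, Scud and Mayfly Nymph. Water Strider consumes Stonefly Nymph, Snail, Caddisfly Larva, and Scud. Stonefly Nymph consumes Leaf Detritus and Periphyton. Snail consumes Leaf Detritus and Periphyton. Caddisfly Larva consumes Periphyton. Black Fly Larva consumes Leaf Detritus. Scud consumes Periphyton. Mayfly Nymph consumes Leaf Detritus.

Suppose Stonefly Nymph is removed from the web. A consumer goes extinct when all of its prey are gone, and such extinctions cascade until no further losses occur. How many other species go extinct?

Remove Stonefly Nymph.
Every predator of it retains at least one other prey: Water Strider still has Scud, Snail, Caddisfly Larva; Darter still has Scud, Mayfly Nymph.
No consumer loses all prey, so no secondary extinctions occur.

0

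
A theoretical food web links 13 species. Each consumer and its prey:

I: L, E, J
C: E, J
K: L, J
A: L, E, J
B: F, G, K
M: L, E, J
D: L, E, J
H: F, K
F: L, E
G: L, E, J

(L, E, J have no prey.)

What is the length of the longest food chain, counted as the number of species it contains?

One longest chain: L → K → H.
It has 3 species and 2 links.

3 species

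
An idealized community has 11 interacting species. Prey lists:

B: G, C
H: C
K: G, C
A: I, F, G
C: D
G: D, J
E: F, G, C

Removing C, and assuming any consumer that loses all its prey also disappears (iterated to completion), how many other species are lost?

Remove C.
Round 1: H (all prey gone) → extinct.
No further losses. Total secondary extinctions: 1.

1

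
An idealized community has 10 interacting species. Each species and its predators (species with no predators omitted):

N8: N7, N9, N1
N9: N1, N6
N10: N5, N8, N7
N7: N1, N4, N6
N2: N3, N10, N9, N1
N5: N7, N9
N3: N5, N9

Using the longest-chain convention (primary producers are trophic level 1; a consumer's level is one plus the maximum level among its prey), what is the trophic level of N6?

N2 is a producer → level 1.
N3 eats N2 → level 2.
N5 eats N3 (level 2); other prey at levels: N10 2 → level 3.
N7 eats N5 (level 3); other prey at levels: N10 2, N8 3 → level 4.
N6 eats N7 (level 4); other prey at levels: N9 4 → level 5.

Trophic level 5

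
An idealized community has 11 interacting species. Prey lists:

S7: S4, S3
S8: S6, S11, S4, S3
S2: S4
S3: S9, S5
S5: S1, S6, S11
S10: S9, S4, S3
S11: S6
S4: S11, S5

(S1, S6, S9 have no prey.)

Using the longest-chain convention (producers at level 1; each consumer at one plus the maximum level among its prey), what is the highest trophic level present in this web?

Producers (level 1): S1, S6, S9.
S6 → S11 → S5 → S4 → S8 gives S8 level 5.
No species has a prey at level 5, so no species reaches level 6.

5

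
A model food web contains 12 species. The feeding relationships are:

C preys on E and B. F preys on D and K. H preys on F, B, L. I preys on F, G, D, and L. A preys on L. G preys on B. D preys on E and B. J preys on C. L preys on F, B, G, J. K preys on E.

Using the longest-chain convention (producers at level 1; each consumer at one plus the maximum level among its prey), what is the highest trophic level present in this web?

Producers (level 1): E, B.
E → C → J → L → I gives I level 5.
No species has a prey at level 5, so no species reaches level 6.

5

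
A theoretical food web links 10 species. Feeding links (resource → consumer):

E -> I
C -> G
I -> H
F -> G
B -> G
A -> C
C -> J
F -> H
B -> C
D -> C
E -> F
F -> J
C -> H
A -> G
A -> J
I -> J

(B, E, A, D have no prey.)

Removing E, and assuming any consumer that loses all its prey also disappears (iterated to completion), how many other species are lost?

2

Remove E.
Round 1: F (all prey gone), I (all prey gone) → extinct.
No further losses. Total secondary extinctions: 2.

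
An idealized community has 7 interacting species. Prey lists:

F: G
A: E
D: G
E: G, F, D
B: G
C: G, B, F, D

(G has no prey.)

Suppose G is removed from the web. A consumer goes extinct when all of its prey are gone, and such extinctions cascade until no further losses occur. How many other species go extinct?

6

Remove G.
Round 1: B (all prey gone), F (all prey gone), D (all prey gone) → extinct.
Round 2: C (all prey gone), E (all prey gone) → extinct.
Round 3: A (all prey gone) → extinct.
No further losses. Total secondary extinctions: 6.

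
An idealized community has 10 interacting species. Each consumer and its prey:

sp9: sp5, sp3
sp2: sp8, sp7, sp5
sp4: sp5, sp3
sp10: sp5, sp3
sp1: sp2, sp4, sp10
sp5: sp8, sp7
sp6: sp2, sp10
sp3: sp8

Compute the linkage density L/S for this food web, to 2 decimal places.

There are L = 17 links among S = 10 species.
L/S = 17/10 = 1.7000 ≈ 1.70.

L/S = 1.70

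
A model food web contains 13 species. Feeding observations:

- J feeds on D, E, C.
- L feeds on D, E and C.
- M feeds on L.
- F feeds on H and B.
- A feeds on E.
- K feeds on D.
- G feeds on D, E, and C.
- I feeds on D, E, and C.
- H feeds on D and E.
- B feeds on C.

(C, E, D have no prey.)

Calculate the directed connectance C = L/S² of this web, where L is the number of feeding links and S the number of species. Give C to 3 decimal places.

C = 0.118

The web has S = 13 species and L = 20 feeding links.
C = L / S² = 20 / 169 = 0.1183 ≈ 0.118.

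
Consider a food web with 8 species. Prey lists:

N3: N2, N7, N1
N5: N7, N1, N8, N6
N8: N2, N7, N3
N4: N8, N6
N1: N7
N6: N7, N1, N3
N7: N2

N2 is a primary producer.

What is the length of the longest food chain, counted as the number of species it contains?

6 species

One longest chain: N2 → N7 → N1 → N3 → N8 → N5.
It has 6 species and 5 links.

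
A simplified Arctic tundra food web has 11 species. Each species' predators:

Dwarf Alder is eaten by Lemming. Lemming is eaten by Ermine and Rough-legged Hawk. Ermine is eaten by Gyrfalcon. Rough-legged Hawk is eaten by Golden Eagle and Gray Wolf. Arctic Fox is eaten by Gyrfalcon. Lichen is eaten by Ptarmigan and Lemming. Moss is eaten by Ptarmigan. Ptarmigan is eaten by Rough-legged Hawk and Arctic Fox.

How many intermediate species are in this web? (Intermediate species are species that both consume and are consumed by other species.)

Intermediate species (has both prey and predators): Ptarmigan, Lemming, Ermine, Rough-legged Hawk, Arctic Fox.
Count: 5.

5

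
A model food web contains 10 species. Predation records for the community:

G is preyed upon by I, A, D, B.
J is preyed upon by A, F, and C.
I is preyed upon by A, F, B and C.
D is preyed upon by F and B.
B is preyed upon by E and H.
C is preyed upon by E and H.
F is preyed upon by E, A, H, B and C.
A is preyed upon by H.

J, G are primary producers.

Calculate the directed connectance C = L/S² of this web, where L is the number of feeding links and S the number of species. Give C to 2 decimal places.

The web has S = 10 species and L = 23 feeding links.
C = L / S² = 23 / 100 = 0.2300 ≈ 0.23.

C = 0.23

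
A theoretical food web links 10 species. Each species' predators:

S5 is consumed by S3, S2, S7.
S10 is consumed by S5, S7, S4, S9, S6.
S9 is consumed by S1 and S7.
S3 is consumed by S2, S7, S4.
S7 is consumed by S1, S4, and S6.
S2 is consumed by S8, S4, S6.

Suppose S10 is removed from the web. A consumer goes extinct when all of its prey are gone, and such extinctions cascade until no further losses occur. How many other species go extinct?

9

Remove S10.
Round 1: S5 (all prey gone), S9 (all prey gone) → extinct.
Round 2: S3 (all prey gone) → extinct.
Round 3: S7 (all prey gone), S2 (all prey gone) → extinct.
Round 4: S4 (all prey gone), S6 (all prey gone), S8 (all prey gone), S1 (all prey gone) → extinct.
No further losses. Total secondary extinctions: 9.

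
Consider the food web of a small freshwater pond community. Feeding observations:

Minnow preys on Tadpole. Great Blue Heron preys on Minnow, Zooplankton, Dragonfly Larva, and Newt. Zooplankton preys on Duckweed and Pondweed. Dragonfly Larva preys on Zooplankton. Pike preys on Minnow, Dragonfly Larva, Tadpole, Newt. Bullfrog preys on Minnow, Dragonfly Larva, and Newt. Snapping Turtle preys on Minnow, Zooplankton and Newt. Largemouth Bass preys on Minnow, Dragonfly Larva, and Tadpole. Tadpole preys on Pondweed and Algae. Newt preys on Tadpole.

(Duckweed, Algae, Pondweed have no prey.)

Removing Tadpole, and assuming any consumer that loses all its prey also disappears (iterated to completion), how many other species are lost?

2

Remove Tadpole.
Round 1: Minnow (all prey gone), Newt (all prey gone) → extinct.
No further losses. Total secondary extinctions: 2.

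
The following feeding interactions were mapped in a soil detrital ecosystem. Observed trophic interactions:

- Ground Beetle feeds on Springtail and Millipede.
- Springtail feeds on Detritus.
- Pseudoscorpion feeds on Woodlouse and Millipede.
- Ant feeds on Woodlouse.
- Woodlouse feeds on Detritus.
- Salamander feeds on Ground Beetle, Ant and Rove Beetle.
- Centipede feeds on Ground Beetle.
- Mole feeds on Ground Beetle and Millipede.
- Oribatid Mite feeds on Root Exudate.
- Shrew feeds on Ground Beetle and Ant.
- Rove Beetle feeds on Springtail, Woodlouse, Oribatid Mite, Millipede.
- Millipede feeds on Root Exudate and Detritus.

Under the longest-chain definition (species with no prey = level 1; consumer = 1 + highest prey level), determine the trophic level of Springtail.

Trophic level 2

Detritus has no prey (basal) → level 1.
Springtail eats Detritus → level 2.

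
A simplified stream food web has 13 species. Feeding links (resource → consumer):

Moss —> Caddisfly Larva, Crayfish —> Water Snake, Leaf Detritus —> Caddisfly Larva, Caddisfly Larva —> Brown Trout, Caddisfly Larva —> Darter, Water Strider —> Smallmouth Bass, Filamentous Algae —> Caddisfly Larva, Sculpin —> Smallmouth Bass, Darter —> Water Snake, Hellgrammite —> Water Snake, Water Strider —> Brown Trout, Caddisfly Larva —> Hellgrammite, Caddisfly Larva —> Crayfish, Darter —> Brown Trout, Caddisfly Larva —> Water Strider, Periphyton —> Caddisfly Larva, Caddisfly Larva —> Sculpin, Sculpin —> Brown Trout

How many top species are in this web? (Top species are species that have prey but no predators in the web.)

Top species (has prey, but nothing eats it): Smallmouth Bass, Brown Trout, Water Snake.
Count: 3.

3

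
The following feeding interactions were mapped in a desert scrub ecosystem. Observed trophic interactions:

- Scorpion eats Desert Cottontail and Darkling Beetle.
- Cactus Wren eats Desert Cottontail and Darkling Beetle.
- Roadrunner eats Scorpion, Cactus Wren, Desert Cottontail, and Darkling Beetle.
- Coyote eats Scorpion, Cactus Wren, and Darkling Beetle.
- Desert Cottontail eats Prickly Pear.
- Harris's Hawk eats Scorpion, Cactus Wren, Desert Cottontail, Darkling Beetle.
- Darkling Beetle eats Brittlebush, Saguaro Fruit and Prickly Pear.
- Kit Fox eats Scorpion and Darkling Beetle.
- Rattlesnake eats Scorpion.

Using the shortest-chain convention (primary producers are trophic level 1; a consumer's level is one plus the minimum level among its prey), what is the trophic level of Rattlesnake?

Trophic level 4

Brittlebush is a producer → level 1.
Darkling Beetle eats Brittlebush → level 2.
Scorpion eats Darkling Beetle → level 3.
Rattlesnake eats Scorpion → level 4.
No prey of Rattlesnake is below level 3, so 4 is the minimum.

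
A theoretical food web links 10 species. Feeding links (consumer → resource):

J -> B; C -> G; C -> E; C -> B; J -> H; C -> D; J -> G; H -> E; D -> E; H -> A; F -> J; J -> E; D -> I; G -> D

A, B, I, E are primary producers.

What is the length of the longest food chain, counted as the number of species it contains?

One longest chain: I → D → G → J → F.
It has 5 species and 4 links.

5 species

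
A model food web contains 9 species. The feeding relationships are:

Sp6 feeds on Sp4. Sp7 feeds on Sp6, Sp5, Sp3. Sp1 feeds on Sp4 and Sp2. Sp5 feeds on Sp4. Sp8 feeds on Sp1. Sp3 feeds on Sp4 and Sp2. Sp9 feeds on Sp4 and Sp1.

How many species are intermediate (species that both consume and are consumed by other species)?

Intermediate species (has both prey and predators): Sp1, Sp5, Sp3, Sp6.
Count: 4.

4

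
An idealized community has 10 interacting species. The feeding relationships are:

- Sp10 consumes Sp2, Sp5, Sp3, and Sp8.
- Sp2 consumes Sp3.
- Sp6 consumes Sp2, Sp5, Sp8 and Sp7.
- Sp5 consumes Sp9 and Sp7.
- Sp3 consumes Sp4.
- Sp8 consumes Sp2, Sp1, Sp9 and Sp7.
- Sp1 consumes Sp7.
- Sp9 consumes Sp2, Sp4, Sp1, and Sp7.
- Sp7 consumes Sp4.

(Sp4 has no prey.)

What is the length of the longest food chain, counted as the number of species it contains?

One longest chain: Sp4 → Sp7 → Sp1 → Sp9 → Sp5 → Sp6.
It has 6 species and 5 links.

6 species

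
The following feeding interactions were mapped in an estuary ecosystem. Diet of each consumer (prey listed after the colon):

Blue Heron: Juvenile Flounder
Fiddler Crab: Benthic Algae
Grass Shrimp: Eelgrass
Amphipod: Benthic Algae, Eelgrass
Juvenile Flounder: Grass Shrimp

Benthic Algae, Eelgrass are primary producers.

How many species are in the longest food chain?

One longest chain: Eelgrass → Grass Shrimp → Juvenile Flounder → Blue Heron.
It has 4 species and 3 links.

4 species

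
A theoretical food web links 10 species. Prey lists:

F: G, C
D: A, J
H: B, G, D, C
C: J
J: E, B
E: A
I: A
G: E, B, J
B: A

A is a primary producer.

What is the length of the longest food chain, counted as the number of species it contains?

One longest chain: A → E → J → G → F.
It has 5 species and 4 links.

5 species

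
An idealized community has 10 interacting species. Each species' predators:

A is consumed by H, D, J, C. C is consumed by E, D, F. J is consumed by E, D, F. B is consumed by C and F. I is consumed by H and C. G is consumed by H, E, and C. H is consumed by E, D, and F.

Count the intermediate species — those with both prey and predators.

3

Intermediate species (has both prey and predators): C, J, H.
Count: 3.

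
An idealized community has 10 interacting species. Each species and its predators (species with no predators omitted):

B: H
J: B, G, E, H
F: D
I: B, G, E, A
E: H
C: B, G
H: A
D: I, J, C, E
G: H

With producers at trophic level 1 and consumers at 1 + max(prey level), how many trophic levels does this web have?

Producers (level 1): F.
F → D → I → B → H → A gives A level 6.
No species has a prey at level 6, so no species reaches level 7.

6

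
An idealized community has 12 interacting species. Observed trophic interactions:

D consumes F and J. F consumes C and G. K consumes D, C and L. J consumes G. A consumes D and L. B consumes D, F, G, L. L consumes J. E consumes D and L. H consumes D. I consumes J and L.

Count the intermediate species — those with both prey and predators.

Intermediate species (has both prey and predators): J, F, D, L.
Count: 4.

4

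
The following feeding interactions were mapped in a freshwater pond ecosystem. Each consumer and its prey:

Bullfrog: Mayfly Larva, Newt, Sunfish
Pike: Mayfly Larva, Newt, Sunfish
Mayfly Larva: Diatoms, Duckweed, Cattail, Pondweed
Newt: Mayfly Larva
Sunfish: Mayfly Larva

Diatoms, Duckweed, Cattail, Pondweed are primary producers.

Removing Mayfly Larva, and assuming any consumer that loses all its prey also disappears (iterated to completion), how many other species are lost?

Remove Mayfly Larva.
Round 1: Newt (all prey gone), Sunfish (all prey gone) → extinct.
Round 2: Bullfrog (all prey gone), Pike (all prey gone) → extinct.
No further losses. Total secondary extinctions: 4.

4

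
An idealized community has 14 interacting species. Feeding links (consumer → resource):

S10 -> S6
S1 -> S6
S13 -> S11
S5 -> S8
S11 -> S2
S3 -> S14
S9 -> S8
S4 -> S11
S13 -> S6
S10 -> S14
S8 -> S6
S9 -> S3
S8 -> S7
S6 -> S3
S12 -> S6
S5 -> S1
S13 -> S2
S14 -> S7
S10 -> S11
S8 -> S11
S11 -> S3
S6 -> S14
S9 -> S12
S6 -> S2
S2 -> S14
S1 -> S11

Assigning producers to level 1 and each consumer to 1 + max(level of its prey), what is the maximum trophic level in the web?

Producers (level 1): S7.
S7 → S14 → S2 → S11 → S8 → S9 gives S9 level 6.
No species has a prey at level 6, so no species reaches level 7.

6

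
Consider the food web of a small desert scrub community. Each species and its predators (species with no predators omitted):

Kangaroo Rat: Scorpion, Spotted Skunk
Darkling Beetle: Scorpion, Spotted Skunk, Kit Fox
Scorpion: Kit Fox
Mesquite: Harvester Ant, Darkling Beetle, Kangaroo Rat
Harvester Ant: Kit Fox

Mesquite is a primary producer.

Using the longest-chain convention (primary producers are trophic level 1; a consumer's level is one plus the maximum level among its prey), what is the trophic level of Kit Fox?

Trophic level 4

Mesquite is a producer → level 1.
Darkling Beetle eats Mesquite → level 2.
Scorpion eats Darkling Beetle (level 2); other prey at levels: Kangaroo Rat 2 → level 3.
Kit Fox eats Scorpion (level 3); other prey at levels: Harvester Ant 2, Darkling Beetle 2 → level 4.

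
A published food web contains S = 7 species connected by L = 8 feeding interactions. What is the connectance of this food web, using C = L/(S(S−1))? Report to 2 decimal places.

The web has S = 7 species and L = 8 feeding links.
C = L / (S(S−1)) = 8 / 42 = 0.1905 ≈ 0.19.

C = 0.19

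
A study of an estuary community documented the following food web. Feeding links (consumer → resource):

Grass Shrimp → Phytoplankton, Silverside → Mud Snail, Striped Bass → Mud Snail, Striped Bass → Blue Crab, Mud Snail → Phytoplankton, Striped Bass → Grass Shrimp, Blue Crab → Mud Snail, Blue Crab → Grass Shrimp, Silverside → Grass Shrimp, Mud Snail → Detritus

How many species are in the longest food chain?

4 species

One longest chain: Phytoplankton → Grass Shrimp → Blue Crab → Striped Bass.
It has 4 species and 3 links.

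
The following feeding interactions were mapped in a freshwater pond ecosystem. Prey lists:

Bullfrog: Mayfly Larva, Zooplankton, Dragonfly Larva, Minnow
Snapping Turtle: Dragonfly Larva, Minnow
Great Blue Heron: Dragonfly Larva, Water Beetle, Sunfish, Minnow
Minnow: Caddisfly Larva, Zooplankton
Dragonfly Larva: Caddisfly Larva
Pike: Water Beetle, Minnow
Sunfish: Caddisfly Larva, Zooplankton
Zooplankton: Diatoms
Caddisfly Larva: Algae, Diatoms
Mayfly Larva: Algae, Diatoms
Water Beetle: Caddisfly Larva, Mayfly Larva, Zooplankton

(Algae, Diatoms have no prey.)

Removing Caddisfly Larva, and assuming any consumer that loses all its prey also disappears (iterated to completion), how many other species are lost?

1

Remove Caddisfly Larva.
Round 1: Dragonfly Larva (all prey gone) → extinct.
No further losses. Total secondary extinctions: 1.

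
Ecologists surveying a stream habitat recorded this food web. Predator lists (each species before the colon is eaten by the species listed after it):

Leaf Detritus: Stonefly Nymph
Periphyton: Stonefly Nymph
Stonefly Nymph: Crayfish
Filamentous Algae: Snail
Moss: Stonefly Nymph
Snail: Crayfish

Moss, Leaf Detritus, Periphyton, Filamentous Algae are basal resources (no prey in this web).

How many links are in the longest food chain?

2 links

One longest chain: Moss → Stonefly Nymph → Crayfish.
It has 3 species and 2 links.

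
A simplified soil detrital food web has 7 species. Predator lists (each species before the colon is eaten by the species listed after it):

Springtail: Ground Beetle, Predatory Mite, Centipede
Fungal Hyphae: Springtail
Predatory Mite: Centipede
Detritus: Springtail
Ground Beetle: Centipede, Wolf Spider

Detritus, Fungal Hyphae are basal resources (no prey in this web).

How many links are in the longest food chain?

One longest chain: Detritus → Springtail → Ground Beetle → Centipede.
It has 4 species and 3 links.

3 links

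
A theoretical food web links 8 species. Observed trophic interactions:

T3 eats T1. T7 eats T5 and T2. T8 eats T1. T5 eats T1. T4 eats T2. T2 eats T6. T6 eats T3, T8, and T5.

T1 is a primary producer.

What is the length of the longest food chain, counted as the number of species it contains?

One longest chain: T1 → T3 → T6 → T2 → T4.
It has 5 species and 4 links.

5 species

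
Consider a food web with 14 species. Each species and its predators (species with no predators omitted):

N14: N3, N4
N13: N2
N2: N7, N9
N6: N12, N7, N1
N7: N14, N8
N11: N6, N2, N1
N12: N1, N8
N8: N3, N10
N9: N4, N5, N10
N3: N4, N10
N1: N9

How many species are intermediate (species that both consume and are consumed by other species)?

Intermediate species (has both prey and predators): N6, N2, N12, N7, N1, N14, N8, N9, N3.
Count: 9.

9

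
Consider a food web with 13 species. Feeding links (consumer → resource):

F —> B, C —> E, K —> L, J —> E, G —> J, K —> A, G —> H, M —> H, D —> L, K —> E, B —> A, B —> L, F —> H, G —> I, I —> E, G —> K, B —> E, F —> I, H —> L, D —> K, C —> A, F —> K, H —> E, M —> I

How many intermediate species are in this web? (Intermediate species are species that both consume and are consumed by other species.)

Intermediate species (has both prey and predators): I, B, K, J, H.
Count: 5.

5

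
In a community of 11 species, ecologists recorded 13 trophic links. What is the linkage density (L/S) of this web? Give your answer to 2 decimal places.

There are L = 13 links among S = 11 species.
L/S = 13/11 = 1.1818 ≈ 1.18.

L/S = 1.18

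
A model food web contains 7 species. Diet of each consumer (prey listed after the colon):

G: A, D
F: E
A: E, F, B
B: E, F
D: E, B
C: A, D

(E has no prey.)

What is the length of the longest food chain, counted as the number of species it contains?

One longest chain: E → F → B → A → C.
It has 5 species and 4 links.

5 species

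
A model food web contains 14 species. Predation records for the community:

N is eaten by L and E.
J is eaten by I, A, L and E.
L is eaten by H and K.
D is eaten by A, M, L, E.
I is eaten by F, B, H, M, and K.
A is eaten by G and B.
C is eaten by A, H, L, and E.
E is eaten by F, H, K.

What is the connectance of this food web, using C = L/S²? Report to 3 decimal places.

The web has S = 14 species and L = 26 feeding links.
C = L / S² = 26 / 196 = 0.1327 ≈ 0.133.

C = 0.133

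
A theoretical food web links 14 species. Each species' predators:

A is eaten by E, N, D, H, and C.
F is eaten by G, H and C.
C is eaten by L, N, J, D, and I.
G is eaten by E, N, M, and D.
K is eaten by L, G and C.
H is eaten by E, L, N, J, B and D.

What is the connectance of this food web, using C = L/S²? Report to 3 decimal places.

C = 0.133

The web has S = 14 species and L = 26 feeding links.
C = L / S² = 26 / 196 = 0.1327 ≈ 0.133.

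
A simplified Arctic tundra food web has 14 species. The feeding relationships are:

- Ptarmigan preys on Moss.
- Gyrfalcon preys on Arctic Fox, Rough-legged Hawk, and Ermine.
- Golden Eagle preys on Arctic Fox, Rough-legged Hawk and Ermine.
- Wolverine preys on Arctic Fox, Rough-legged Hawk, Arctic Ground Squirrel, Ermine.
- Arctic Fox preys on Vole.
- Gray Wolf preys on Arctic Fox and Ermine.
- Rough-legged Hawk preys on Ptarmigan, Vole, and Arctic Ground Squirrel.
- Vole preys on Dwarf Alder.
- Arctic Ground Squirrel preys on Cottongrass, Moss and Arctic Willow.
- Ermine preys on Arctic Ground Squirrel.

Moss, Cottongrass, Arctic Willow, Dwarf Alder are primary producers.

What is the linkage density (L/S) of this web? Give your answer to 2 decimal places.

L/S = 1.57

There are L = 22 links among S = 14 species.
L/S = 22/14 = 1.5714 ≈ 1.57.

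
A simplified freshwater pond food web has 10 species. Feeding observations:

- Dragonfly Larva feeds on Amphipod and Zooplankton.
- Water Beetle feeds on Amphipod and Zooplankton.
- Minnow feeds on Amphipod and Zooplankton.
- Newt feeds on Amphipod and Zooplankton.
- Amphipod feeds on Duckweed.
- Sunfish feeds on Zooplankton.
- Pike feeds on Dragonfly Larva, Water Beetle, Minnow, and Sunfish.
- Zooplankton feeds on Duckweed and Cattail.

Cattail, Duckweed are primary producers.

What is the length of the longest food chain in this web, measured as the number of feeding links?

One longest chain: Cattail → Zooplankton → Water Beetle → Pike.
It has 4 species and 3 links.

3 links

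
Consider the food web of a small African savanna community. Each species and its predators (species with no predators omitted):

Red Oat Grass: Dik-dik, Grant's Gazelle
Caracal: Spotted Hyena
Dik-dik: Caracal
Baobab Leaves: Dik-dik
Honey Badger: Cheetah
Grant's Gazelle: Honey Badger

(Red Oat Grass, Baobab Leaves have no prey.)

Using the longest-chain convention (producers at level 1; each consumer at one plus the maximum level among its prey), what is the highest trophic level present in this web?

Producers (level 1): Red Oat Grass, Baobab Leaves.
Red Oat Grass → Grant's Gazelle → Honey Badger → Cheetah gives Cheetah level 4.
No species has a prey at level 4, so no species reaches level 5.

4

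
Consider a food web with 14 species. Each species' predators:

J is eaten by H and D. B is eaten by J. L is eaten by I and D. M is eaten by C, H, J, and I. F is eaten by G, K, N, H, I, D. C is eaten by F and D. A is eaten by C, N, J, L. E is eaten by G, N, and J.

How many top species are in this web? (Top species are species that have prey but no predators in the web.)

6

Top species (has prey, but nothing eats it): D, H, K, N, G, I.
Count: 6.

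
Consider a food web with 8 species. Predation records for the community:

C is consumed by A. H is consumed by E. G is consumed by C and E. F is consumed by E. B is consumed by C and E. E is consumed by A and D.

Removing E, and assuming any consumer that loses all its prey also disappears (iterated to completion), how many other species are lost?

1

Remove E.
Round 1: D (all prey gone) → extinct.
No further losses. Total secondary extinctions: 1.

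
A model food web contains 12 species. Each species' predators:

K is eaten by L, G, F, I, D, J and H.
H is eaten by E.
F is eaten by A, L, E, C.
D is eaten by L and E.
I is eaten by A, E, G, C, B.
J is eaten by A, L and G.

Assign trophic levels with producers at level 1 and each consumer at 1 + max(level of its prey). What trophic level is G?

K is a producer → level 1.
J eats K → level 2.
G eats J (level 2); other prey at levels: K 1, I 2 → level 3.

Trophic level 3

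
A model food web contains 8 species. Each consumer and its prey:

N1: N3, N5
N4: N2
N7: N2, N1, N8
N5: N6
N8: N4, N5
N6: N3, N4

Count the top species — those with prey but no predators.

Top species (has prey, but nothing eats it): N7.
Count: 1.

1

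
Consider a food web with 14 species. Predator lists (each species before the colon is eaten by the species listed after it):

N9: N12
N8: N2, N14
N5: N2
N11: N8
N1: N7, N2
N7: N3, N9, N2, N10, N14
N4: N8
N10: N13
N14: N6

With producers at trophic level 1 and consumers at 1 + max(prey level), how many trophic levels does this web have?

4

Producers (level 1): N4, N11, N1, N5.
N1 → N7 → N14 → N6 gives N6 level 4.
No species has a prey at level 4, so no species reaches level 5.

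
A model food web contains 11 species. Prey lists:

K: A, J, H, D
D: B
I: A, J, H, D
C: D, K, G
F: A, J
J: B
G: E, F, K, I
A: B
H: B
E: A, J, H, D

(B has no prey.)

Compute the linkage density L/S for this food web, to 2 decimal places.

There are L = 25 links among S = 11 species.
L/S = 25/11 = 2.2727 ≈ 2.27.

L/S = 2.27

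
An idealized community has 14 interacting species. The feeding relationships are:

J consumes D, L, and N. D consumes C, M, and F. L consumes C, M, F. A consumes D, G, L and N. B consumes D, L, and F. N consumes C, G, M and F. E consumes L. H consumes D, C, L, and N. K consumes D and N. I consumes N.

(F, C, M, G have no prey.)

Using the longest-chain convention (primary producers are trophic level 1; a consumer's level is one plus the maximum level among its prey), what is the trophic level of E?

Trophic level 3

F is a producer → level 1.
L eats F (level 1); other prey at levels: C 1, M 1 → level 2.
E eats L → level 3.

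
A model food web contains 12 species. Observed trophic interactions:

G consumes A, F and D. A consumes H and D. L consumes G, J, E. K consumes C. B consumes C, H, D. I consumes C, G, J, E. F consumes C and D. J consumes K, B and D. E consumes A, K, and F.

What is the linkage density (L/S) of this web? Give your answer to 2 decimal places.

There are L = 24 links among S = 12 species.
L/S = 24/12 = 2.0000 ≈ 2.00.

L/S = 2.00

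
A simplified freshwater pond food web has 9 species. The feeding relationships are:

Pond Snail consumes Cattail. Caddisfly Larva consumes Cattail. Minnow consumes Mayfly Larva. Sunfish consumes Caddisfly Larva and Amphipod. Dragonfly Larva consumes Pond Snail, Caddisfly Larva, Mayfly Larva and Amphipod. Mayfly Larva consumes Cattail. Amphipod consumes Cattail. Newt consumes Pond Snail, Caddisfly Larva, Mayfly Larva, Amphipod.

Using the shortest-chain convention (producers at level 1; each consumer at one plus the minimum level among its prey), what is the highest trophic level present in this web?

Producers (level 1): Cattail.
Following each consumer down to its lowest-level prey: Cattail → Amphipod → Dragonfly Larva (levels 1 through 3).
All prey of Dragonfly Larva (Amphipod 2, Caddisfly Larva 2, Mayfly Larva 2, Pond Snail 2) are at level 2 or above, so Dragonfly Larva is at level 1 + 2 = 3.
Every consumer has at least one prey at level 2 or below, so none exceeds level 3.

3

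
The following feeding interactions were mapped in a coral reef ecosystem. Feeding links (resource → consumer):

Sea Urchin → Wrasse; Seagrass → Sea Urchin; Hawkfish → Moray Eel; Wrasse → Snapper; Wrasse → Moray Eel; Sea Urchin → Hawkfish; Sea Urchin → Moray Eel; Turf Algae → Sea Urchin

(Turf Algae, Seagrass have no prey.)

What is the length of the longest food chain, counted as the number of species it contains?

4 species

One longest chain: Turf Algae → Sea Urchin → Wrasse → Snapper.
It has 4 species and 3 links.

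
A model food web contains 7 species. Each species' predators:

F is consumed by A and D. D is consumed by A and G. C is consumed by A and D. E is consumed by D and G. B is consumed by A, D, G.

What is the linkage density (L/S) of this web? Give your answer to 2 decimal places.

There are L = 11 links among S = 7 species.
L/S = 11/7 = 1.5714 ≈ 1.57.

L/S = 1.57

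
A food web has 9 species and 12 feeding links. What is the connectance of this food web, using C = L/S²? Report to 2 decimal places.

C = 0.15

The web has S = 9 species and L = 12 feeding links.
C = L / S² = 12 / 81 = 0.1481 ≈ 0.15.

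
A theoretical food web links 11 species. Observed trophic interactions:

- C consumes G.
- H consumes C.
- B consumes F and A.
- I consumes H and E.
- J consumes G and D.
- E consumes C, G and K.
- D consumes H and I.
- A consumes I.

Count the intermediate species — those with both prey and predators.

6

Intermediate species (has both prey and predators): C, E, H, I, D, A.
Count: 6.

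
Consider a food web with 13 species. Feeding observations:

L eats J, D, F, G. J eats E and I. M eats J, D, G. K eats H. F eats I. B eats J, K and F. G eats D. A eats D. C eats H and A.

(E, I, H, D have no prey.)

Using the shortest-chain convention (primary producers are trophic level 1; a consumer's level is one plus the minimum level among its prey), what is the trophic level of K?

Trophic level 2

H is a producer → level 1.
K eats H → level 2.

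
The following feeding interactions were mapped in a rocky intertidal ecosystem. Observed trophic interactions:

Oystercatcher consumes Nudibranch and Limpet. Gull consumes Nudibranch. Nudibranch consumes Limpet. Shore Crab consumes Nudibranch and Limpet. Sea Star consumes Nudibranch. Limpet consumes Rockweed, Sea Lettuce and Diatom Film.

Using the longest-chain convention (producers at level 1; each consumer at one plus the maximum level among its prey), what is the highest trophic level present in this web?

Producers (level 1): Rockweed, Diatom Film, Sea Lettuce.
Rockweed → Limpet → Nudibranch → Sea Star gives Sea Star level 4.
No species has a prey at level 4, so no species reaches level 5.

4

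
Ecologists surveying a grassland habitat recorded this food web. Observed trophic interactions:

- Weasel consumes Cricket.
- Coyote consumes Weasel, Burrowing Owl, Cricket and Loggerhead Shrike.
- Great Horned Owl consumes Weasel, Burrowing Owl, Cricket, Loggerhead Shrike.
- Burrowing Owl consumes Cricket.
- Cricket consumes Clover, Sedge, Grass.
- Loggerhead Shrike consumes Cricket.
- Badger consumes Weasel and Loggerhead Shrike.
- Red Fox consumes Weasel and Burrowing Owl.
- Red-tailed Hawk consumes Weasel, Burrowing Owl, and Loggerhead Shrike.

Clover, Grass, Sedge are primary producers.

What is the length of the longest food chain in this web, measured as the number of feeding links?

3 links

One longest chain: Clover → Cricket → Loggerhead Shrike → Badger.
It has 4 species and 3 links.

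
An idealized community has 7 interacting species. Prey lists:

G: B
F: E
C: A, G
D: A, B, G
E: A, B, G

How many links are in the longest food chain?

One longest chain: B → G → E → F.
It has 4 species and 3 links.

3 links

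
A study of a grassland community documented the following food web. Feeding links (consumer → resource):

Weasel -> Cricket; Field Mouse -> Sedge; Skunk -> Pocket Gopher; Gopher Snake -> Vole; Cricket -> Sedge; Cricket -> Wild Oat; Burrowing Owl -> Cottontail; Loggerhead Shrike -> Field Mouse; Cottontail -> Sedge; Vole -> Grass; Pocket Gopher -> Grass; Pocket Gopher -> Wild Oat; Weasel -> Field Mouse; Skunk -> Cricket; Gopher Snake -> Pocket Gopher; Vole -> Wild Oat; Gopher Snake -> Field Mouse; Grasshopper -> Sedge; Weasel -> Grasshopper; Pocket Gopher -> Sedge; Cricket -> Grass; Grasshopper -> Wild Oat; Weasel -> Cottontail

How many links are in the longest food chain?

One longest chain: Sedge → Cottontail → Burrowing Owl.
It has 3 species and 2 links.

2 links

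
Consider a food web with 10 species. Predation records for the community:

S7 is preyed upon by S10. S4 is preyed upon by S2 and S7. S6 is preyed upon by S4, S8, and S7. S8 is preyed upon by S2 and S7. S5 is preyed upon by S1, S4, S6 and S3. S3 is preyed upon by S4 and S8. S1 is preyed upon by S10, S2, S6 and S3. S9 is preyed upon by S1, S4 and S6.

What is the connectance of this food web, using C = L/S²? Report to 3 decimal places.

The web has S = 10 species and L = 21 feeding links.
C = L / S² = 21 / 100 = 0.2100 ≈ 0.210.

C = 0.210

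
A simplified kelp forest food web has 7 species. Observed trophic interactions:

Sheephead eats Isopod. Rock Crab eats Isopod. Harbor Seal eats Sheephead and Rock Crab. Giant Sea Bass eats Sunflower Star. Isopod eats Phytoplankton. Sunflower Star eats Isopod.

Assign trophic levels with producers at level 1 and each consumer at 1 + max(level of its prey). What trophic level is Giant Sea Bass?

Phytoplankton is a producer → level 1.
Isopod eats Phytoplankton → level 2.
Sunflower Star eats Isopod → level 3.
Giant Sea Bass eats Sunflower Star → level 4.

Trophic level 4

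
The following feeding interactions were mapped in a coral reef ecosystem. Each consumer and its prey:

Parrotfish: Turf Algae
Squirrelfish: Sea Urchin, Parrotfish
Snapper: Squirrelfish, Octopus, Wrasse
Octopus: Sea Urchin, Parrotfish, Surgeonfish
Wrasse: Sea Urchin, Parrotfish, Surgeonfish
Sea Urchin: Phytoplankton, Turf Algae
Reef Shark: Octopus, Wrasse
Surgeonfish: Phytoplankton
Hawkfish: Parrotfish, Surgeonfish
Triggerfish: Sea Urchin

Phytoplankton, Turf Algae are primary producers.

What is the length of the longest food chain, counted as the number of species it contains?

4 species

One longest chain: Phytoplankton → Sea Urchin → Wrasse → Reef Shark.
It has 4 species and 3 links.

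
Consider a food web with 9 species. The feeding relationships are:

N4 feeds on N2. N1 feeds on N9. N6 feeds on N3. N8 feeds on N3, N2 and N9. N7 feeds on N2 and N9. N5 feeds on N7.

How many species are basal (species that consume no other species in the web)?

3

Basal species (no prey listed): N3, N9, N2.
Count: 3.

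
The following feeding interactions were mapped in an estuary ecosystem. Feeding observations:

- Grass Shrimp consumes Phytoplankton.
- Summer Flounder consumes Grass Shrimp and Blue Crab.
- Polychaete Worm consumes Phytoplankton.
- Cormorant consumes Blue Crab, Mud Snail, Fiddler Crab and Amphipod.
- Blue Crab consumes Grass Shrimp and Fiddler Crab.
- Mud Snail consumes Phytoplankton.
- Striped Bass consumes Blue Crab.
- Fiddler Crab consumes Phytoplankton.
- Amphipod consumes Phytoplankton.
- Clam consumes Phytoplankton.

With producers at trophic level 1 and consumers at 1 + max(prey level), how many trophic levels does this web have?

Producers (level 1): Phytoplankton.
Phytoplankton → Grass Shrimp → Blue Crab → Cormorant gives Cormorant level 4.
No species has a prey at level 4, so no species reaches level 5.

4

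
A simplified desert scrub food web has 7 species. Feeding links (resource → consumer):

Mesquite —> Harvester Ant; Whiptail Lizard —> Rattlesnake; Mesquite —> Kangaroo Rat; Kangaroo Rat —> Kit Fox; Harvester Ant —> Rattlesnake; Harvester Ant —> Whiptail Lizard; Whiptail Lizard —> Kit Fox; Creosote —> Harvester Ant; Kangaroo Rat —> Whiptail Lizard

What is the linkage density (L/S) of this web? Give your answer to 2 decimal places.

L/S = 1.29

There are L = 9 links among S = 7 species.
L/S = 9/7 = 1.2857 ≈ 1.29.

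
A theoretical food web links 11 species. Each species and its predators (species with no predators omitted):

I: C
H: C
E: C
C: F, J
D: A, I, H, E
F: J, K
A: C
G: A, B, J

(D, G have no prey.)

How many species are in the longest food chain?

One longest chain: D → A → C → F → J.
It has 5 species and 4 links.

5 species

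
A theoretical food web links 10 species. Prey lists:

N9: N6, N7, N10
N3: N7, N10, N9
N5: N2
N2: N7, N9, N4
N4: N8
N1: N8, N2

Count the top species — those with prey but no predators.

Top species (has prey, but nothing eats it): N3, N5, N1.
Count: 3.

3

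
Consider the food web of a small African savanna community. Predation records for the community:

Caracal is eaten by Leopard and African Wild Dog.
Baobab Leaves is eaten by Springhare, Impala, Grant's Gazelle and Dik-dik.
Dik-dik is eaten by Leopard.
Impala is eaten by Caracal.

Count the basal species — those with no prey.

1

Basal species (no prey listed): Baobab Leaves.
Count: 1.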